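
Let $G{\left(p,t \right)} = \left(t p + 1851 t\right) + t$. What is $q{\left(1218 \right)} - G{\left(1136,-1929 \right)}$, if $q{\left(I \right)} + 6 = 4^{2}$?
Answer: $5763862$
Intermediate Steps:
$q{\left(I \right)} = 10$ ($q{\left(I \right)} = -6 + 4^{2} = -6 + 16 = 10$)
$G{\left(p,t \right)} = 1852 t + p t$ ($G{\left(p,t \right)} = \left(p t + 1851 t\right) + t = \left(1851 t + p t\right) + t = 1852 t + p t$)
$q{\left(1218 \right)} - G{\left(1136,-1929 \right)} = 10 - - 1929 \left(1852 + 1136\right) = 10 - \left(-1929\right) 2988 = 10 - -5763852 = 10 + 5763852 = 5763862$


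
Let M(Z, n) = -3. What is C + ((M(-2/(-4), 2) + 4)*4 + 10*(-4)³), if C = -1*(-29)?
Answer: -607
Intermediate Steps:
C = 29
C + ((M(-2/(-4), 2) + 4)*4 + 10*(-4)³) = 29 + ((-3 + 4)*4 + 10*(-4)³) = 29 + (1*4 + 10*(-64)) = 29 + (4 - 640) = 29 - 636 = -607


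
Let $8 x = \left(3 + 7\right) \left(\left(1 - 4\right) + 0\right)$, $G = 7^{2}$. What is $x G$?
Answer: $- \frac{735}{4} \approx -183.75$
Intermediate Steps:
$G = 49$
$x = - \frac{15}{4}$ ($x = \frac{\left(3 + 7\right) \left(\left(1 - 4\right) + 0\right)}{8} = \frac{10 \left(-3 + 0\right)}{8} = \frac{10 \left(-3\right)}{8} = \frac{1}{8} \left(-30\right) = - \frac{15}{4} \approx -3.75$)
$x G = \left(- \frac{15}{4}\right) 49 = - \frac{735}{4}$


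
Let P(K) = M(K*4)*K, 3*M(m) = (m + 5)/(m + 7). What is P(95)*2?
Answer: 73150/1161 ≈ 63.006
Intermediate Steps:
M(m) = (5 + m)/(3*(7 + m)) (M(m) = ((m + 5)/(m + 7))/3 = ((5 + m)/(7 + m))/3 = (5 + m)/(3*(7 + m)))
P(K) = K*(5 + 4*K)/(3*(7 + 4*K)) (P(K) = ((5 + K*4)/(3*(7 + K*4)))*K = ((5 + 4*K)/(3*(7 + 4*K)))*K = K*(5 + 4*K)/(3*(7 + 4*K)))
P(95)*2 = ((1/3)*95*(5 + 4*95)/(7 + 4*95))*2 = ((1/3)*95*(5 + 380)/(7 + 380))*2 = ((1/3)*95*385/387)*2 = ((1/3)*95*(1/387)*385)*2 = (36575/1161)*2 = 73150/1161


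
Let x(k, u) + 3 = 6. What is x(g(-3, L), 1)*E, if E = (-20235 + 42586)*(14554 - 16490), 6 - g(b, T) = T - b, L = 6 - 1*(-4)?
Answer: -129814608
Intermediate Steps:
L = 10 (L = 6 + 4 = 10)
g(b, T) = 6 + b - T (g(b, T) = 6 - (T - b) = 6 + (b - T) = 6 + b - T)
x(k, u) = 3 (x(k, u) = -3 + 6 = 3)
E = -43271536 (E = 22351*(-1936) = -43271536)
x(g(-3, L), 1)*E = 3*(-43271536) = -129814608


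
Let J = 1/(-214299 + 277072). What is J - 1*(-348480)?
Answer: 21875135041/62773 ≈ 3.4848e+5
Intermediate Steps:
J = 1/62773 ≈ 1.5930e-5
J - 1*(-348480) = 1/62773 - 1*(-348480) = 1/62773 + 348480 = 21875135041/62773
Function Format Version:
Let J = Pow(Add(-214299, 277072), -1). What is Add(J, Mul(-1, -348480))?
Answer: Rational(21875135041, 62773) ≈ 3.4848e+5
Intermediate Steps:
J = Rational(1, 62773) (J = Pow(62773, -1) = Rational(1, 62773) ≈ 1.5930e-5)
Add(J, Mul(-1, -348480)) = Add(Rational(1, 62773), Mul(-1, -348480)) = Add(Rational(1, 62773), 348480) = Rational(21875135041, 62773)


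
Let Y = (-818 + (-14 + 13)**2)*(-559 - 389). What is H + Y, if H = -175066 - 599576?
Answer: -126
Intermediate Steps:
H = -774642
Y = 774516 (Y = (-818 + (-1)**2)*(-948) = (-818 + 1)*(-948) = -817*(-948) = 774516)
H + Y = -774642 + 774516 = -126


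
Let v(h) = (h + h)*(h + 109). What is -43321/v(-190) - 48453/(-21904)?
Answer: 135620039/168551280 ≈ 0.80462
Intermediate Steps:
v(h) = 2*h*(109 + h) (v(h) = (2*h)*(109 + h) = 2*h*(109 + h))
-43321/v(-190) - 48453/(-21904) = -43321*(-1/(380*(109 - 190))) - 48453/(-21904) = -43321/(2*(-190)*(-81)) - 48453*(-1/21904) = -43321/30780 + 48453/21904 = 135620039/168551280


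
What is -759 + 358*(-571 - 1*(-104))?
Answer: -167945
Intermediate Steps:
-759 + 358*(-571 - 1*(-104)) = -759 + 358*(-571 + 104) = -759 + 358*(-467) = -759 - 167186 = -167945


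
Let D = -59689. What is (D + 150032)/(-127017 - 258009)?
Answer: -90343/385026 ≈ -0.23464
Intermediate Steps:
(D + 150032)/(-127017 - 258009) = (-59689 + 150032)/(-127017 - 258009) = 90343/(-385026) = 90343*(-1/385026) = -90343/385026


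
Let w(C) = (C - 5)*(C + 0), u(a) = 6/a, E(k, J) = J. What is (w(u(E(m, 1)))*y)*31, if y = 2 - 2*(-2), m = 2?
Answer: 1116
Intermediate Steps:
w(C) = C*(-5 + C) (w(C) = (-5 + C)*C = C*(-5 + C))
y = 6 (y = 2 + 4 = 6)
(w(u(E(m, 1)))*y)*31 = (((6/1)*(-5 + 6/1))*6)*31 = (((6*1)*(-5 + 6*1))*6)*31 = ((6*(-5 + 6))*6)*31 = ((6*1)*6)*31 = (6*6)*31 = 36*31 = 1116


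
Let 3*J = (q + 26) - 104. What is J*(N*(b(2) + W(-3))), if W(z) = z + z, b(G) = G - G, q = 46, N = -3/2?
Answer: -96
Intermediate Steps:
N = -3/2 (N = -3*½ = -3/2 ≈ -1.5000)
b(G) = 0
W(z) = 2*z
J = -32/3 (J = ((46 + 26) - 104)/3 = (72 - 104)/3 = (⅓)*(-32) = -32/3 ≈ -10.667)
J*(N*(b(2) + W(-3))) = -(-16)*(0 + 2*(-3)) = -(-16)*(0 - 6) = -(-16)*(-6) = -32/3*9 = -96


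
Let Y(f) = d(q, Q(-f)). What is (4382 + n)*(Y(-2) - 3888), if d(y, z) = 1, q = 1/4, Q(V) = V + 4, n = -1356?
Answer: -11762062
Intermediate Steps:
Q(V) = 4 + V
q = ¼ (q = 1*(¼) = ¼ ≈ 0.25000)
Y(f) = 1
(4382 + n)*(Y(-2) - 3888) = (4382 - 1356)*(1 - 3888) = 3026*(-3887) = -11762062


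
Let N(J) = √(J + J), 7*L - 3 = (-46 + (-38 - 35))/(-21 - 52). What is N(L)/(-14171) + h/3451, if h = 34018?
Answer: 34018/3451 - 26*√511/7241381 ≈ 9.8573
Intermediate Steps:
L = 338/511 (L = 3/7 + ((-46 + (-38 - 35))/(-21 - 52))/7 = 3/7 + ((-46 - 73)/(-73))/7 = 3/7 + (-119*(-1/73))/7 = 3/7 + (⅐)*(119/73) = 3/7 + 17/73 = 338/511 ≈ 0.66145)
N(J) = √2*√J (N(J) = √(2*J) = √2*√J)
N(L)/(-14171) + h/3451 = (√2*√(338/511))/(-14171) + 34018/3451 = (√2*(13*√1022/511))*(-1/14171) + 34018*(1/3451) = (26*√511/511)*(-1/14171) + 34018/3451 = -26*√511/7241381 + 34018/3451 = 34018/3451 - 26*√511/7241381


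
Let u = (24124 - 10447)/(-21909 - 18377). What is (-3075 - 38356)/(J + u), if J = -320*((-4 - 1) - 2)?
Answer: -1669089266/90226963 ≈ -18.499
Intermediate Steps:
J = 2240 (J = -320*(-5 - 2) = -320*(-7) = -160*(-14) = 2240)
u = -13677/40286 (u = 13677/(-40286) = 13677*(-1/40286) = -13677/40286 ≈ -0.33950)
(-3075 - 38356)/(J + u) = (-3075 - 38356)/(2240 - 13677/40286) = -41431/90226963/40286 = -41431*40286/90226963 = -1669089266/90226963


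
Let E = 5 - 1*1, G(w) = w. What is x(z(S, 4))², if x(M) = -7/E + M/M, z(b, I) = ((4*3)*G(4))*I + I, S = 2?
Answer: 9/16 ≈ 0.56250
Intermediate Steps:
z(b, I) = 49*I (z(b, I) = ((4*3)*4)*I + I = (12*4)*I + I = 48*I + I = 49*I)
E = 4 (E = 5 - 1 = 4)
x(M) = -¾ (x(M) = -7/4 + M/M = -7*¼ + 1 = -7/4 + 1 = -¾)
x(z(S, 4))² = (-¾)² = 9/16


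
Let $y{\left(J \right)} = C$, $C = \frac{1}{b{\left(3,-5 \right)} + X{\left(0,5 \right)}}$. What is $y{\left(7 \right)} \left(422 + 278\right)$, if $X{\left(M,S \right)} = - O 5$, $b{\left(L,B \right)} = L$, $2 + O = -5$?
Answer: $\frac{350}{19} \approx 18.421$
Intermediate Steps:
$O = -7$ ($O = -2 - 5 = -7$)
$X{\left(M,S \right)} = 35$ ($X{\left(M,S \right)} = - \left(-7\right) 5 = \left(-1\right) \left(-35\right) = 35$)
$C = \frac{1}{38}$ ($C = \frac{1}{3 + 35} = \frac{1}{38} \approx 0.026316$)
$y{\left(J \right)} = \frac{1}{38}$
$y{\left(7 \right)} \left(422 + 278\right) = \frac{422 + 278}{38} = \frac{1}{38} \cdot 700 = \frac{350}{19}$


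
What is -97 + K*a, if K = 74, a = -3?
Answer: -319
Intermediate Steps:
-97 + K*a = -97 + 74*(-3) = -97 - 222 = -319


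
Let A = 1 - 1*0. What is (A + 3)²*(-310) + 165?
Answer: -4795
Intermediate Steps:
A = 1 (A = 1 + 0 = 1)
(A + 3)²*(-310) + 165 = (1 + 3)²*(-310) + 165 = 4²*(-310) + 165 = 16*(-310) + 165 = -4960 + 165 = -4795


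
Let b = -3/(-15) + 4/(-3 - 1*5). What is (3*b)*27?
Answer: -243/10 ≈ -24.300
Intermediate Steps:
b = -3/10 (b = -3*(-1/15) + 4/(-3 - 5) = ⅕ + 4/(-8) = ⅕ + 4*(-⅛) = ⅕ - ½ = -3/10 ≈ -0.30000)
(3*b)*27 = (3*(-3/10))*27 = -9/10*27 = -243/10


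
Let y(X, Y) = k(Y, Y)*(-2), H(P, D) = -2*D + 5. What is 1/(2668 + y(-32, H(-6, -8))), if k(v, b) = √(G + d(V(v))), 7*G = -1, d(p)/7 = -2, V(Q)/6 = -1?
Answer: 4669/12456991 + 3*I*√77/24913982 ≈ 0.00037481 + 1.0566e-6*I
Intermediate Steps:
V(Q) = -6 (V(Q) = 6*(-1) = -6)
H(P, D) = 5 - 2*D
d(p) = -14 (d(p) = 7*(-2) = -14)
G = -⅐ (G = (⅐)*(-1) = -⅐ ≈ -0.14286)
k(v, b) = 3*I*√77/7 (k(v, b) = √(-⅐ - 14) = √(-99/7) = 3*I*√77/7)
y(X, Y) = -6*I*√77/7 (y(X, Y) = (3*I*√77/7)*(-2) = -6*I*√77/7)
1/(2668 + y(-32, H(-6, -8))) = 1/(2668 - 6*I*√77/7)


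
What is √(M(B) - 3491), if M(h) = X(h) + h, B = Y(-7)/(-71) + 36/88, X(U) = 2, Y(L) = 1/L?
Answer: I*√417069021754/10934 ≈ 59.064*I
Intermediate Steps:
B = 4495/10934 (B = 1/(-7*(-71)) + 36/88 = -⅐*(-1/71) + 36*(1/88) = 1/497 + 9/22 = 4495/10934 ≈ 0.41110)
M(h) = 2 + h
√(M(B) - 3491) = √((2 + 4495/10934) - 3491) = √(26363/10934 - 3491) = √(-38144231/10934) = I*√417069021754/10934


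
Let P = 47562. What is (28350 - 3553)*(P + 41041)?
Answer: 2197088591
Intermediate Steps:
(28350 - 3553)*(P + 41041) = (28350 - 3553)*(47562 + 41041) = 24797*88603 = 2197088591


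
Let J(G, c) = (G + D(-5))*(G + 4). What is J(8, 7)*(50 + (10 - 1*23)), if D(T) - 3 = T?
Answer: 2664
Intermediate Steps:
D(T) = 3 + T
J(G, c) = (-2 + G)*(4 + G) (J(G, c) = (G + (3 - 5))*(G + 4) = (G - 2)*(4 + G) = (-2 + G)*(4 + G))
J(8, 7)*(50 + (10 - 1*23)) = (-8 + 8**2 + 2*8)*(50 + (10 - 1*23)) = (-8 + 64 + 16)*(50 + (10 - 23)) = 72*(50 - 13) = 72*37 = 2664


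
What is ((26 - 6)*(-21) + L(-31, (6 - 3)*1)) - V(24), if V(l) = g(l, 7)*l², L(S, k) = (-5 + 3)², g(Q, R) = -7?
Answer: 3616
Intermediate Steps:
L(S, k) = 4 (L(S, k) = (-2)² = 4)
V(l) = -7*l²
((26 - 6)*(-21) + L(-31, (6 - 3)*1)) - V(24) = ((26 - 6)*(-21) + 4) - (-7)*24² = (20*(-21) + 4) - (-7)*576 = (-420 + 4) - 1*(-4032) = -416 + 4032 = 3616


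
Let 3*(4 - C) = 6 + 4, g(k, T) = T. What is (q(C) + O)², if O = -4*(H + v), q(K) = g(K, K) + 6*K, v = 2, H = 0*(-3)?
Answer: 100/9 ≈ 11.111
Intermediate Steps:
H = 0
C = ⅔ (C = 4 - (6 + 4)/3 = 4 - ⅓*10 = 4 - 10/3 = ⅔ ≈ 0.66667)
q(K) = 7*K (q(K) = K + 6*K = 7*K)
O = -8 (O = -4*(0 + 2) = -4*2 = -8)
(q(C) + O)² = (7*(⅔) - 8)² = (14/3 - 8)² = (-10/3)² = 100/9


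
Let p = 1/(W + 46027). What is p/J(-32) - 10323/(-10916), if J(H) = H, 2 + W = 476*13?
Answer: 4311955663/4559656864 ≈ 0.94568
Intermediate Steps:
W = 6186 (W = -2 + 476*13 = -2 + 6188 = 6186)
p = 1/52213 (p = 1/(6186 + 46027) = 1/52213 ≈ 1.9152e-5)
p/J(-32) - 10323/(-10916) = (1/52213)/(-32) - 10323/(-10916) = (1/52213)*(-1/32) - 10323*(-1/10916) = -1/1670816 + 10323/10916 = 4311955663/4559656864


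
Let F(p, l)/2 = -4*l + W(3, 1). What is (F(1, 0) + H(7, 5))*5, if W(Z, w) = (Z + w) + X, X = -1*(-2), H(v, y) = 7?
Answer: 95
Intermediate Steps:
X = 2
W(Z, w) = 2 + Z + w (W(Z, w) = (Z + w) + 2 = 2 + Z + w)
F(p, l) = 12 - 8*l (F(p, l) = 2*(-4*l + (2 + 3 + 1)) = 2*(-4*l + 6) = 2*(6 - 4*l) = 12 - 8*l)
(F(1, 0) + H(7, 5))*5 = ((12 - 8*0) + 7)*5 = ((12 + 0) + 7)*5 = (12 + 7)*5 = 19*5 = 95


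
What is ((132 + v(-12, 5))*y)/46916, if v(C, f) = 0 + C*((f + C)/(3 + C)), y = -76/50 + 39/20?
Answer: 989/879675 ≈ 0.0011243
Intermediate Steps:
y = 43/100 (y = -76*1/50 + 39*(1/20) = -38/25 + 39/20 = 43/100 ≈ 0.43000)
v(C, f) = C*(C + f)/(3 + C) (v(C, f) = 0 + C*((C + f)/(3 + C)) = 0 + C*(C + f)/(3 + C) = C*(C + f)/(3 + C))
((132 + v(-12, 5))*y)/46916 = ((132 - 12*(-12 + 5)/(3 - 12))*(43/100))/46916 = ((132 - 12*(-7)/(-9))*(43/100))*(1/46916) = ((132 - 12*(-1/9)*(-7))*(43/100))*(1/46916) = ((132 - 28/3)*(43/100))*(1/46916) = ((368/3)*(43/100))*(1/46916) = (3956/75)*(1/46916) = 989/879675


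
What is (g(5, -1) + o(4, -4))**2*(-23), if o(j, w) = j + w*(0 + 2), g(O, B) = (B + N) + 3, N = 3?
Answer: -23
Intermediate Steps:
g(O, B) = 6 + B (g(O, B) = (B + 3) + 3 = (3 + B) + 3 = 6 + B)
o(j, w) = j + 2*w (o(j, w) = j + w*2 = j + 2*w)
(g(5, -1) + o(4, -4))**2*(-23) = ((6 - 1) + (4 + 2*(-4)))**2*(-23) = (5 + (4 - 8))**2*(-23) = (5 - 4)**2*(-23) = 1**2*(-23) = 1*(-23) = -23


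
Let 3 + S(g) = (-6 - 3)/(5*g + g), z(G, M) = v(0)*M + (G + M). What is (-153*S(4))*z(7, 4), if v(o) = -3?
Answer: -4131/8 ≈ -516.38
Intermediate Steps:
z(G, M) = G - 2*M (z(G, M) = -3*M + (G + M) = G - 2*M)
S(g) = -3 - 3/(2*g) (S(g) = -3 + (-6 - 3)/(5*g + g) = -3 - 9*1/(6*g) = -3 - 3/(2*g))
(-153*S(4))*z(7, 4) = (-153*(-3 - 3/2/4))*(7 - 2*4) = (-153*(-3 - 3/2*¼))*(7 - 8) = -153*(-3 - 3/8)*(-1) = -153*(-27/8)*(-1) = (4131/8)*(-1) = -4131/8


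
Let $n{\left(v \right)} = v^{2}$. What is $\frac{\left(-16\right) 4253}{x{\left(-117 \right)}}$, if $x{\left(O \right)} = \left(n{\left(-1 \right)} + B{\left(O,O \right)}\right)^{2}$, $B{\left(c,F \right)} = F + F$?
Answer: $- \frac{68048}{54289} \approx -1.2534$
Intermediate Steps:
$B{\left(c,F \right)} = 2 F$
$x{\left(O \right)} = \left(1 + 2 O\right)^{2}$ ($x{\left(O \right)} = \left(\left(-1\right)^{2} + 2 O\right)^{2} = \left(1 + 2 O\right)^{2}$)
$\frac{\left(-16\right) 4253}{x{\left(-117 \right)}} = \frac{\left(-16\right) 4253}{\left(1 + 2 \left(-117\right)\right)^{2}} = - \frac{68048}{\left(1 - 234\right)^{2}} = - \frac{68048}{\left(-233\right)^{2}} = - \frac{68048}{54289}$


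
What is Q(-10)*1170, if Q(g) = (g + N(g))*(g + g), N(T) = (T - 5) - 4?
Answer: 678600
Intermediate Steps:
N(T) = -9 + T (N(T) = (-5 + T) - 4 = -9 + T)
Q(g) = 2*g*(-9 + 2*g) (Q(g) = (g + (-9 + g))*(g + g) = (-9 + 2*g)*(2*g) = 2*g*(-9 + 2*g))
Q(-10)*1170 = (2*(-10)*(-9 + 2*(-10)))*1170 = (2*(-10)*(-9 - 20))*1170 = (2*(-10)*(-29))*1170 = 580*1170 = 678600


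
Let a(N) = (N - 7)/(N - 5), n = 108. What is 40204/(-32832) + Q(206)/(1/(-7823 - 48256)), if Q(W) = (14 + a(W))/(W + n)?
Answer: -181658485/67824 ≈ -2678.4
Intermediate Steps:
a(N) = (-7 + N)/(-5 + N)
Q(W) = (14 + (-7 + W)/(-5 + W))/(108 + W) (Q(W) = (14 + (-7 + W)/(-5 + W))/(W + 108) = (14 + (-7 + W)/(-5 + W))/(108 + W))
40204/(-32832) + Q(206)/(1/(-7823 - 48256)) = 40204/(-32832) + ((-77 + 15*206)/((-5 + 206)*(108 + 206)))/(1/(-7823 - 48256)) = 40204*(-1/32832) + ((-77 + 3090)/(201*314))/(1/(-56079)) = -529/432 + ((1/201)*(1/314)*3013)/(-1/56079) = -529/432 + (3013/63114)*(-56079) = -529/432 - 840627/314 = -181658485/67824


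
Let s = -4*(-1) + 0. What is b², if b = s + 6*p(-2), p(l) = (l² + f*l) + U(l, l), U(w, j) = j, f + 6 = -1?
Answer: 10000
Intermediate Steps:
f = -7 (f = -6 - 1 = -7)
p(l) = l² - 6*l (p(l) = (l² - 7*l) + l = l² - 6*l)
s = 4 (s = 4 + 0 = 4)
b = 100 (b = 4 + 6*(-2*(-6 - 2)) = 4 + 6*(-2*(-8)) = 4 + 6*16 = 4 + 96 = 100)
b² = 100² = 10000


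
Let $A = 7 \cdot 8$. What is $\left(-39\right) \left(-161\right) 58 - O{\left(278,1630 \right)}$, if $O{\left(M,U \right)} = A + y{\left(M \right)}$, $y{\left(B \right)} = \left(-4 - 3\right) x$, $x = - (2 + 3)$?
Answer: $364091$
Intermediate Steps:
$x = -5$ ($x = \left(-1\right) 5 = -5$)
$A = 56$
$y{\left(B \right)} = 35$ ($y{\left(B \right)} = \left(-4 - 3\right) \left(-5\right) = \left(-7\right) \left(-5\right) = 35$)
$O{\left(M,U \right)} = 91$ ($O{\left(M,U \right)} = 56 + 35 = 91$)
$\left(-39\right) \left(-161\right) 58 - O{\left(278,1630 \right)} = \left(-39\right) \left(-161\right) 58 - 91 = 6279 \cdot 58 - 91 = 364182 - 91 = 364091$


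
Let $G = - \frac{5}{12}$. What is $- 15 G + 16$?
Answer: $\frac{89}{4} \approx 22.25$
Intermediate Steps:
$G = - \frac{5}{12}$ ($G = \left(-5\right) \frac{1}{12} = - \frac{5}{12} \approx -0.41667$)
$- 15 G + 16 = \left(-15\right) \left(- \frac{5}{12}\right) + 16 = \frac{25}{4} + 16 = \frac{89}{4}$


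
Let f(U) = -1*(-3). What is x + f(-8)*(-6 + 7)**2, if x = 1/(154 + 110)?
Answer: 793/264 ≈ 3.0038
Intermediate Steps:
f(U) = 3
x = 1/264 ≈ 0.0037879
x + f(-8)*(-6 + 7)**2 = 1/264 + 3*(-6 + 7)**2 = 1/264 + 3*1**2 = 1/264 + 3*1 = 1/264 + 3 = 793/264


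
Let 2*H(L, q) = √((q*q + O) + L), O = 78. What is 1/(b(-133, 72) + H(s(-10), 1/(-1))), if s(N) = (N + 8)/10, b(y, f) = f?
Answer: 720/51643 - √1970/51643 ≈ 0.013082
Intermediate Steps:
s(N) = ⅘ + N/10 (s(N) = (8 + N)*(⅒) = ⅘ + N/10)
H(L, q) = √(78 + L + q²)/2 (H(L, q) = √((q*q + 78) + L)/2 = √((q² + 78) + L)/2 = √((78 + q²) + L)/2 = √(78 + L + q²)/2)
1/(b(-133, 72) + H(s(-10), 1/(-1))) = 1/(72 + √(78 + (⅘ + (⅒)*(-10)) + (1/(-1))²)/2) = 1/(72 + √(78 + (⅘ - 1) + (-1)²)/2) = 1/(72 + √(78 - ⅕ + 1)/2) = 1/(72 + √(394/5)/2) = 1/(72 + (√1970/5)/2) = 1/(72 + √1970/10)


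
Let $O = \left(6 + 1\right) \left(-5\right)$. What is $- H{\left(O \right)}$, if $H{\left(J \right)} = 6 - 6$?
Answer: $0$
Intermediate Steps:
$O = -35$ ($O = 7 \left(-5\right) = -35$)
$H{\left(J \right)} = 0$
$- H{\left(O \right)} = \left(-1\right) 0 = 0$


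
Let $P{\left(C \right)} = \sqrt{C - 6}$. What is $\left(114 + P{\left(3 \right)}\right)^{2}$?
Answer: $\left(114 + i \sqrt{3}\right)^{2} \approx 12993.0 + 394.91 i$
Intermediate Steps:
$P{\left(C \right)} = \sqrt{-6 + C}$
$\left(114 + P{\left(3 \right)}\right)^{2} = \left(114 + \sqrt{-6 + 3}\right)^{2} = \left(114 + \sqrt{-3}\right)^{2} = \left(114 + i \sqrt{3}\right)^{2}$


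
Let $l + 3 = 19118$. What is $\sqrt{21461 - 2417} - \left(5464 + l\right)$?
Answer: $-24441$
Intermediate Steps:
$l = 19115$ ($l = -3 + 19118 = 19115$)
$\sqrt{21461 - 2417} - \left(5464 + l\right) = \sqrt{21461 - 2417} - \left(5464 + 19115\right) = \sqrt{19044} - 24579 = 138 - 24579 = -24441$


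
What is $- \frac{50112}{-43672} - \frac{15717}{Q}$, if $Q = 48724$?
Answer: $\frac{16877541}{20460332} \approx 0.82489$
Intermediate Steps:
$- \frac{50112}{-43672} - \frac{15717}{Q} = - \frac{50112}{-43672} - \frac{15717}{48724} = \left(-50112\right) \left(- \frac{1}{43672}\right) - \frac{1209}{3748} = \frac{6264}{5459} - \frac{1209}{3748} = \frac{16877541}{20460332}$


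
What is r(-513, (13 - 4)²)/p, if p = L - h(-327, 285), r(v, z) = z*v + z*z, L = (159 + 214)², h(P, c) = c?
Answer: -8748/34711 ≈ -0.25202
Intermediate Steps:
L = 139129 (L = 373² = 139129)
r(v, z) = z² + v*z (r(v, z) = v*z + z² = z² + v*z)
p = 138844 (p = 139129 - 1*285 = 139129 - 285 = 138844)
r(-513, (13 - 4)²)/p = ((13 - 4)²*(-513 + (13 - 4)²))/138844 = (9²*(-513 + 9²))*(1/138844) = (81*(-513 + 81))*(1/138844) = (81*(-432))*(1/138844) = -34992*1/138844 = -8748/34711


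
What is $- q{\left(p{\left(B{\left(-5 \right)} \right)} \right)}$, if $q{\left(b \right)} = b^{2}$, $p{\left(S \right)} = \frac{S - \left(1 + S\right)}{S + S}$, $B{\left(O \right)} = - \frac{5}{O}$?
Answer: $- \frac{1}{4} \approx -0.25$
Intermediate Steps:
$p{\left(S \right)} = - \frac{1}{2 S}$
$- q{\left(p{\left(B{\left(-5 \right)} \right)} \right)} = - \left(- \frac{1}{2 \left(- \frac{5}{-5}\right)}\right)^{2} = - \left(- \frac{1}{2 \left(\left(-5\right) \left(- \frac{1}{5}\right)\right)}\right)^{2} = - \left(- \frac{1}{2 \cdot 1}\right)^{2} = - \left(\left(- \frac{1}{2}\right) 1\right)^{2} = - \left(- \frac{1}{2}\right)^{2} = \left(-1\right) \frac{1}{4} = - \frac{1}{4}$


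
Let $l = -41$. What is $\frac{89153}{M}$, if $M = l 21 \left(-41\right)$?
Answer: $\frac{89153}{35301} \approx 2.5255$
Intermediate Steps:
$M = 35301$ ($M = \left(-41\right) 21 \left(-41\right) = \left(-861\right) \left(-41\right) = 35301$)
$\frac{89153}{M} = \frac{89153}{35301}$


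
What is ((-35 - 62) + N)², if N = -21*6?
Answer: 49729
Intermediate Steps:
N = -126
((-35 - 62) + N)² = ((-35 - 62) - 126)² = (-97 - 126)² = (-223)² = 49729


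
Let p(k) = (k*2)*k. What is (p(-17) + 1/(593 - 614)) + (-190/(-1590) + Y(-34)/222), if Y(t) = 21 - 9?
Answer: 23807804/41181 ≈ 578.13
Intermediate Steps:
p(k) = 2*k**2 (p(k) = (2*k)*k = 2*k**2)
Y(t) = 12
(p(-17) + 1/(593 - 614)) + (-190/(-1590) + Y(-34)/222) = (2*(-17)**2 + 1/(593 - 614)) + (-190/(-1590) + 12/222) = (2*289 + 1/(-21)) + (-190*(-1/1590) + 12*(1/222)) = (578 - 1/21) + (19/159 + 2/37) = 12137/21 + 1021/5883 = 23807804/41181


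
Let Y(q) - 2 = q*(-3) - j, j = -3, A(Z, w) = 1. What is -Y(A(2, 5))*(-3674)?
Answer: 7348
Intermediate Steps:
Y(q) = 5 - 3*q (Y(q) = 2 + (q*(-3) - 1*(-3)) = 2 + (-3*q + 3) = 2 + (3 - 3*q) = 5 - 3*q)
-Y(A(2, 5))*(-3674) = -(5 - 3*1)*(-3674) = -(5 - 3)*(-3674) = -2*(-3674) = -1*(-7348) = 7348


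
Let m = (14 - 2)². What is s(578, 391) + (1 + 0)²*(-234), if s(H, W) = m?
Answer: -90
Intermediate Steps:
m = 144 (m = 12² = 144)
s(H, W) = 144
s(578, 391) + (1 + 0)²*(-234) = 144 + (1 + 0)²*(-234) = 144 + 1²*(-234) = 144 + 1*(-234) = 144 - 234 = -90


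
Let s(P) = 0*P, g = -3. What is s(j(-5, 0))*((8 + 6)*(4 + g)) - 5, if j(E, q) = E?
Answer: -5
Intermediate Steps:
s(P) = 0
s(j(-5, 0))*((8 + 6)*(4 + g)) - 5 = 0*((8 + 6)*(4 - 3)) - 5 = 0*(14*1) - 5 = 0*14 - 5 = 0 - 5 = -5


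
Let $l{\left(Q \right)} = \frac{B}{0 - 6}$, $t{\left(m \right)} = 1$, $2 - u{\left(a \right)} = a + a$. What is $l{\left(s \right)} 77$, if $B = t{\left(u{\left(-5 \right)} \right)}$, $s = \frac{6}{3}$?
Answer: $- \frac{77}{6} \approx -12.833$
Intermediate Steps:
$u{\left(a \right)} = 2 - 2 a$ ($u{\left(a \right)} = 2 - \left(a + a\right) = 2 - 2 a$)
$s = 2$ ($s = 6 \cdot \frac{1}{3} = 2$)
$B = 1$
$l{\left(Q \right)} = - \frac{1}{6}$ ($l{\left(Q \right)} = 1 \frac{1}{0 - 6} = 1 \frac{1}{-6} = 1 \left(- \frac{1}{6}\right) = - \frac{1}{6}$)
$l{\left(s \right)} 77 = \left(- \frac{1}{6}\right) 77 = - \frac{77}{6}$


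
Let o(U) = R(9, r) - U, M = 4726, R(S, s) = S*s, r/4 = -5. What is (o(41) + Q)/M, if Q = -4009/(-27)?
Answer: -979/63801 ≈ -0.015345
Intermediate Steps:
r = -20 (r = 4*(-5) = -20)
Q = 4009/27 (Q = -4009*(-1/27) = 4009/27 ≈ 148.48)
o(U) = -180 - U (o(U) = 9*(-20) - U = -180 - U)
(o(41) + Q)/M = ((-180 - 1*41) + 4009/27)/4726 = ((-180 - 41) + 4009/27)*(1/4726) = (-221 + 4009/27)*(1/4726) = -1958/27*1/4726 = -979/63801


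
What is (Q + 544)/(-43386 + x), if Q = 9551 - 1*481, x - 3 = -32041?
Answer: -4807/37712 ≈ -0.12747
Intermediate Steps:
x = -32038 (x = 3 - 32041 = -32038)
Q = 9070 (Q = 9551 - 481 = 9070)
(Q + 544)/(-43386 + x) = (9070 + 544)/(-43386 - 32038) = 9614/(-75424) = 9614*(-1/75424) = -4807/37712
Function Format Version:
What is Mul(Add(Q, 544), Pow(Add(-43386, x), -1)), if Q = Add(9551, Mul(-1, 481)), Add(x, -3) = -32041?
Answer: Rational(-4807, 37712) ≈ -0.12747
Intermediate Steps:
x = -32038 (x = Add(3, -32041) = -32038)
Q = 9070 (Q = Add(9551, -481) = 9070)
Mul(Add(Q, 544), Pow(Add(-43386, x), -1)) = Mul(Add(9070, 544), Pow(Add(-43386, -32038), -1)) = Mul(9614, Pow(-75424, -1)) = Mul(9614, Rational(-1, 75424)) = Rational(-4807, 37712)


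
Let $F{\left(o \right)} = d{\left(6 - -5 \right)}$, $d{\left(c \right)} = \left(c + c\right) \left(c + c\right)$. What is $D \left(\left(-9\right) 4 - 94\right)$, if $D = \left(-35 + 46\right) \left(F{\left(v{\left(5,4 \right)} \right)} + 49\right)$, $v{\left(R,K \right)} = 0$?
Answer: $-762190$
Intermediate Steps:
$d{\left(c \right)} = 4 c^{2}$ ($d{\left(c \right)} = 2 c 2 c = 4 c^{2}$)
$F{\left(o \right)} = 484$ ($F{\left(o \right)} = 4 \left(6 - -5\right)^{2} = 4 \left(6 + 5\right)^{2} = 4 \cdot 11^{2} = 4 \cdot 121 = 484$)
$D = 5863$ ($D = \left(-35 + 46\right) \left(484 + 49\right) = 11 \cdot 533 = 5863$)
$D \left(\left(-9\right) 4 - 94\right) = 5863 \left(\left(-9\right) 4 - 94\right) = 5863 \left(-36 - 94\right) = 5863 \left(-130\right) = -762190$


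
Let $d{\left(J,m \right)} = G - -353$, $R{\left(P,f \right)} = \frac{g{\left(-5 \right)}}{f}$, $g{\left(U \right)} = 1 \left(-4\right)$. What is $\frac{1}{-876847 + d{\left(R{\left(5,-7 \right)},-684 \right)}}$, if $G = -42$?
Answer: $- \frac{1}{876536} \approx -1.1409 \cdot 10^{-6}$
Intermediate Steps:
$g{\left(U \right)} = -4$
$R{\left(P,f \right)} = - \frac{4}{f}$
$d{\left(J,m \right)} = 311$ ($d{\left(J,m \right)} = -42 - -353 = -42 + 353 = 311$)
$\frac{1}{-876847 + d{\left(R{\left(5,-7 \right)},-684 \right)}} = \frac{1}{-876847 + 311} = \frac{1}{-876536} = - \frac{1}{876536}$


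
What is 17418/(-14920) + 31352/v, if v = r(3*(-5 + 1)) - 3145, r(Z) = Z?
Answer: -261380233/23551220 ≈ -11.098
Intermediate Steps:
v = -3157 (v = 3*(-5 + 1) - 3145 = 3*(-4) - 3145 = -12 - 3145 = -3157)
17418/(-14920) + 31352/v = 17418/(-14920) + 31352/(-3157) = 17418*(-1/14920) + 31352*(-1/3157) = -8709/7460 - 31352/3157 = -261380233/23551220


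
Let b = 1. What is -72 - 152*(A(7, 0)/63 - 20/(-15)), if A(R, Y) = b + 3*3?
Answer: -18824/63 ≈ -298.79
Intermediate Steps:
A(R, Y) = 10 (A(R, Y) = 1 + 3*3 = 1 + 9 = 10)
-72 - 152*(A(7, 0)/63 - 20/(-15)) = -72 - 152*(10/63 - 20/(-15)) = -72 - 152*(10*(1/63) - 20*(-1/15)) = -72 - 152*(10/63 + 4/3) = -72 - 152*94/63 = -72 - 14288/63 = -18824/63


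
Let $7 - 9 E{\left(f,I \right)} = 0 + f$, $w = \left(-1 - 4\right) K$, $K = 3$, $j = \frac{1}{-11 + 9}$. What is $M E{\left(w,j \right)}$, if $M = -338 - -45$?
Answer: $- \frac{6446}{9} \approx -716.22$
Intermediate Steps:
$j = - \frac{1}{2}$ ($j = \frac{1}{-2} = - \frac{1}{2} \approx -0.5$)
$M = -293$ ($M = -338 + 45 = -293$)
$w = -15$ ($w = \left(-1 - 4\right) 3 = \left(-5\right) 3 = -15$)
$E{\left(f,I \right)} = \frac{7}{9} - \frac{f}{9}$ ($E{\left(f,I \right)} = \frac{7}{9} - \frac{0 + f}{9} = \frac{7}{9} - \frac{f}{9}$)
$M E{\left(w,j \right)} = - 293 \left(\frac{7}{9} - - \frac{5}{3}\right) = - 293 \left(\frac{7}{9} + \frac{5}{3}\right) = \left(-293\right) \frac{22}{9} = - \frac{6446}{9}$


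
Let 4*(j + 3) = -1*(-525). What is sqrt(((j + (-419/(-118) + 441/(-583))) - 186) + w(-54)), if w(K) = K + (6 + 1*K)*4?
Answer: I*sqrt(1424306745169)/68794 ≈ 17.348*I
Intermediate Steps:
j = 513/4 (j = -3 + (-1*(-525))/4 = -3 + (1/4)*525 = -3 + 525/4 = 513/4 ≈ 128.25)
w(K) = 24 + 5*K (w(K) = K + (6 + K)*4 = K + (24 + 4*K) = 24 + 5*K)
sqrt(((j + (-419/(-118) + 441/(-583))) - 186) + w(-54)) = sqrt(((513/4 + (-419/(-118) + 441/(-583))) - 186) + (24 + 5*(-54))) = sqrt(((513/4 + (-419*(-1/118) + 441*(-1/583))) - 186) + (24 - 270)) = sqrt(((513/4 + (419/118 - 441/583)) - 186) - 246) = sqrt(((513/4 + 192239/68794) - 186) - 246) = sqrt((18030139/137588 - 186) - 246) = sqrt(-7561229/137588 - 246) = sqrt(-41407877/137588) = I*sqrt(1424306745169)/68794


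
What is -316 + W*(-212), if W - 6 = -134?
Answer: 26820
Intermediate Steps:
W = -128 (W = 6 - 134 = -128)
-316 + W*(-212) = -316 - 128*(-212) = -316 + 27136 = 26820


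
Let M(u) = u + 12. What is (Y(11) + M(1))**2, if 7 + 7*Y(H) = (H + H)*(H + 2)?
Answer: 136900/49 ≈ 2793.9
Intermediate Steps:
Y(H) = -1 + 2*H*(2 + H)/7 (Y(H) = -1 + ((H + H)*(H + 2))/7 = -1 + ((2*H)*(2 + H))/7 = -1 + (2*H*(2 + H))/7 = -1 + 2*H*(2 + H)/7)
M(u) = 12 + u
(Y(11) + M(1))**2 = ((-1 + (2/7)*11**2 + (4/7)*11) + (12 + 1))**2 = ((-1 + (2/7)*121 + 44/7) + 13)**2 = ((-1 + 242/7 + 44/7) + 13)**2 = (279/7 + 13)**2 = (370/7)**2 = 136900/49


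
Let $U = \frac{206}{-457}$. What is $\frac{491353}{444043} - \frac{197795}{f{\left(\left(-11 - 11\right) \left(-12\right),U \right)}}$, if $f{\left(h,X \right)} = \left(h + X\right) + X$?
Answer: $- \frac{40078996410237}{53389954148} \approx -750.68$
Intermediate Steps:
$U = - \frac{206}{457}$ ($U = 206 \left(- \frac{1}{457}\right) = - \frac{206}{457} \approx -0.45077$)
$f{\left(h,X \right)} = h + 2 X$ ($f{\left(h,X \right)} = \left(X + h\right) + X = h + 2 X$)
$\frac{491353}{444043} - \frac{197795}{f{\left(\left(-11 - 11\right) \left(-12\right),U \right)}} = \frac{491353}{444043} - \frac{197795}{\left(-11 - 11\right) \left(-12\right) + 2 \left(- \frac{206}{457}\right)} = 491353 \cdot \frac{1}{444043} - \frac{197795}{\left(-22\right) \left(-12\right) - \frac{412}{457}} = \frac{491353}{444043} - \frac{197795}{264 - \frac{412}{457}} = \frac{491353}{444043} - \frac{197795}{\frac{120236}{457}} = \frac{491353}{444043} - \frac{90392315}{120236} = - \frac{40078996410237}{53389954148}$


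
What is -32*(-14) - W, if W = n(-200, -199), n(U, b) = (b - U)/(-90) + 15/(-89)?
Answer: 3589919/8010 ≈ 448.18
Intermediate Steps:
n(U, b) = -15/89 - b/90 + U/90 (n(U, b) = (b - U)*(-1/90) + 15*(-1/89) = (-b/90 + U/90) - 15/89 = -15/89 - b/90 + U/90)
W = -1439/8010 (W = -15/89 - 1/90*(-199) + (1/90)*(-200) = -15/89 + 199/90 - 20/9 = -1439/8010 ≈ -0.17965)
-32*(-14) - W = -32*(-14) - 1*(-1439/8010) = 448 + 1439/8010 = 3589919/8010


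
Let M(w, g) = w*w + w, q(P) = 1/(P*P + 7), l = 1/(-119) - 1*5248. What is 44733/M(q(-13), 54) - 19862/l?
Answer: 288452162363870/36846267 ≈ 7.8285e+6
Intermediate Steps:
l = -624513/119 (l = -1/119 - 5248 = -624513/119 ≈ -5248.0)
q(P) = 1/(7 + P²) (q(P) = 1/(P² + 7) = 1/(7 + P²))
M(w, g) = w + w² (M(w, g) = w² + w = w + w²)
44733/M(q(-13), 54) - 19862/l = 44733/(((1 + 1/(7 + (-13)²))/(7 + (-13)²))) - 19862/(-624513/119) = 44733/(((1 + 1/(7 + 169))/(7 + 169))) - 19862*(-119/624513) = 44733/(((1 + 1/176)/176)) + 2363578/624513 = 44733/(((1/176)*(177/176))) + 2363578/624513 = 44733/(177/30976) + 2363578/624513 = 44733*(30976/177) + 2363578/624513 = 461883136/59 + 2363578/624513 = 288452162363870/36846267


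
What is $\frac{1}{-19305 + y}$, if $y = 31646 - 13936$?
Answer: $- \frac{1}{1595} \approx -0.00062696$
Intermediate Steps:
$y = 17710$
$\frac{1}{-19305 + y} = \frac{1}{-19305 + 17710} = \frac{1}{-1595} = - \frac{1}{1595}$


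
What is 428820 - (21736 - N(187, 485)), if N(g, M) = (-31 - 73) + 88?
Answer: 407068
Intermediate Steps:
N(g, M) = -16 (N(g, M) = -104 + 88 = -16)
428820 - (21736 - N(187, 485)) = 428820 - (21736 - 1*(-16)) = 428820 - (21736 + 16) = 428820 - 1*21752 = 428820 - 21752 = 407068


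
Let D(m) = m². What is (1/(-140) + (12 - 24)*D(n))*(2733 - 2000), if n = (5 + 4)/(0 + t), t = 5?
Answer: -19952993/700 ≈ -28504.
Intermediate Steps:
n = 9/5 (n = (5 + 4)/(0 + 5) = 9/5 ≈ 1.8000)
(1/(-140) + (12 - 24)*D(n))*(2733 - 2000) = (1/(-140) + (12 - 24)*(9/5)²)*(2733 - 2000) = (-1/140 - 12*81/25)*733 = (-1/140 - 972/25)*733 = -27221/700*733 = -19952993/700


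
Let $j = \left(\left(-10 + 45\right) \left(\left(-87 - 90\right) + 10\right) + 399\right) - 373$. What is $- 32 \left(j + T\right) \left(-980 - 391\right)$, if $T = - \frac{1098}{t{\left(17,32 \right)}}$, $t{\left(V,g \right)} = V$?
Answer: $- \frac{4388121312}{17} \approx -2.5812 \cdot 10^{8}$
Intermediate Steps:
$j = -5819$ ($j = \left(35 \left(\left(-87 - 90\right) + 10\right) + 399\right) - 373 = \left(35 \left(-177 + 10\right) + 399\right) - 373 = \left(35 \left(-167\right) + 399\right) - 373 = \left(-5845 + 399\right) - 373 = -5446 - 373 = -5819$)
$T = - \frac{1098}{17} \approx -64.588$
$- 32 \left(j + T\right) \left(-980 - 391\right) = - 32 \left(-5819 - \frac{1098}{17}\right) \left(-980 - 391\right) = - 32 \left(\left(- \frac{100021}{17}\right) \left(-1371\right)\right) = \left(-32\right) \frac{137128791}{17} = - \frac{4388121312}{17}$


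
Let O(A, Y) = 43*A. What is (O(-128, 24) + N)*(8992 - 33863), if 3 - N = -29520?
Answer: -597376549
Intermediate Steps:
N = 29523 (N = 3 - 1*(-29520) = 3 + 29520 = 29523)
(O(-128, 24) + N)*(8992 - 33863) = (43*(-128) + 29523)*(8992 - 33863) = (-5504 + 29523)*(-24871) = 24019*(-24871) = -597376549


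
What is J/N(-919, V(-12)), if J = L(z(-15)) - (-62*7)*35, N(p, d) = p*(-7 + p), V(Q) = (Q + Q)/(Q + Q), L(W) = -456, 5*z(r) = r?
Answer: 7367/425497 ≈ 0.017314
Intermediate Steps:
z(r) = r/5
V(Q) = 1 (V(Q) = (2*Q)/((2*Q)) = (2*Q)*(1/(2*Q)) = 1)
J = 14734 (J = -456 - (-62*7)*35 = -456 - (-434)*35 = -456 - 1*(-15190) = -456 + 15190 = 14734)
J/N(-919, V(-12)) = 14734/((-919*(-7 - 919))) = 14734/((-919*(-926))) = 14734/850994 = 14734*(1/850994) = 7367/425497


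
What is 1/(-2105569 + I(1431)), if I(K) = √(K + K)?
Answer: -2105569/4433420810899 - 3*√318/4433420810899 ≈ -4.7494e-7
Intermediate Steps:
I(K) = √2*√K (I(K) = √(2*K) = √2*√K)
1/(-2105569 + I(1431)) = 1/(-2105569 + √2*√1431) = 1/(-2105569 + √2*(3*√159)) = 1/(-2105569 + 3*√318)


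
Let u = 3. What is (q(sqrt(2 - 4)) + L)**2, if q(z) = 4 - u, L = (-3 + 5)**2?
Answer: 25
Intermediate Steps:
L = 4 (L = 2**2 = 4)
q(z) = 1 (q(z) = 4 - 1*3 = 4 - 3 = 1)
(q(sqrt(2 - 4)) + L)**2 = (1 + 4)**2 = 5**2 = 25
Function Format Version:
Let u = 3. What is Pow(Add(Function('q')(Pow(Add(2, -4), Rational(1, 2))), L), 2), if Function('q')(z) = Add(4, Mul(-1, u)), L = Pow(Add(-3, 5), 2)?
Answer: 25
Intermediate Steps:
L = 4 (L = Pow(2, 2) = 4)
Function('q')(z) = 1 (Function('q')(z) = Add(4, Mul(-1, 3)) = Add(4, -3) = 1)
Pow(Add(Function('q')(Pow(Add(2, -4), Rational(1, 2))), L), 2) = Pow(Add(1, 4), 2) = Pow(5, 2) = 25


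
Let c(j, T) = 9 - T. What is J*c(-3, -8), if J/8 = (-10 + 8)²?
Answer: 544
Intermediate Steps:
J = 32 (J = 8*(-10 + 8)² = 8*(-2)² = 8*4 = 32)
J*c(-3, -8) = 32*(9 - 1*(-8)) = 32*(9 + 8) = 32*17 = 544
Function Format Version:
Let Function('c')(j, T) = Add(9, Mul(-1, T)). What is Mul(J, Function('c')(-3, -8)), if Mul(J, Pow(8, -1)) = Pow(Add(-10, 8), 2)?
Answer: 544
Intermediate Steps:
J = 32 (J = Mul(8, Pow(Add(-10, 8), 2)) = Mul(8, Pow(-2, 2)) = Mul(8, 4) = 32)
Mul(J, Function('c')(-3, -8)) = Mul(32, Add(9, Mul(-1, -8))) = Mul(32, Add(9, 8)) = Mul(32, 17) = 544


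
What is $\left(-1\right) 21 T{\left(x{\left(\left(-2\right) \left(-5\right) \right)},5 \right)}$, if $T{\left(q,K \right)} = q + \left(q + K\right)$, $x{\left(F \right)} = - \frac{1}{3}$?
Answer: $-91$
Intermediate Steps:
$x{\left(F \right)} = - \frac{1}{3}$ ($x{\left(F \right)} = \left(-1\right) \frac{1}{3} = - \frac{1}{3}$)
$T{\left(q,K \right)} = K + 2 q$ ($T{\left(q,K \right)} = q + \left(K + q\right) = K + 2 q$)
$\left(-1\right) 21 T{\left(x{\left(\left(-2\right) \left(-5\right) \right)},5 \right)} = \left(-1\right) 21 \left(5 + 2 \left(- \frac{1}{3}\right)\right) = - 21 \left(5 - \frac{2}{3}\right) = \left(-21\right) \frac{13}{3} = -91$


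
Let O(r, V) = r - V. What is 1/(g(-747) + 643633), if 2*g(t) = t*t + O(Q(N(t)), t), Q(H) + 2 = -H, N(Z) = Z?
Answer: 2/1846767 ≈ 1.0830e-6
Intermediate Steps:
Q(H) = -2 - H
g(t) = -1 + t²/2 - t (g(t) = (t*t + ((-2 - t) - t))/2 = (t² + (-2 - 2*t))/2 = (-2 + t² - 2*t)/2 = -1 + t²/2 - t)
1/(g(-747) + 643633) = 1/((-1 + (½)*(-747)² - 1*(-747)) + 643633) = 1/((-1 + (½)*558009 + 747) + 643633) = 1/((-1 + 558009/2 + 747) + 643633) = 1/(559501/2 + 643633) = 1/(1846767/2) = 2/1846767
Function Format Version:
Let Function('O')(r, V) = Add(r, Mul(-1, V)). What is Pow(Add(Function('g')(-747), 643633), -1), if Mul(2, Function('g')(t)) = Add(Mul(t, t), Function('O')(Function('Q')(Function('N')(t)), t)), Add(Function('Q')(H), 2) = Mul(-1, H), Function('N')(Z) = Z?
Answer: Rational(2, 1846767) ≈ 1.0830e-6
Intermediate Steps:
Function('Q')(H) = Add(-2, Mul(-1, H))
Function('g')(t) = Add(-1, Mul(Rational(1, 2), Pow(t, 2)), Mul(-1, t)) (Function('g')(t) = Mul(Rational(1, 2), Add(Mul(t, t), Add(Add(-2, Mul(-1, t)), Mul(-1, t)))) = Mul(Rational(1, 2), Add(Pow(t, 2), Add(-2, Mul(-2, t)))) = Mul(Rational(1, 2), Add(-2, Pow(t, 2), Mul(-2, t))) = Add(-1, Mul(Rational(1, 2), Pow(t, 2)), Mul(-1, t)))
Pow(Add(Function('g')(-747), 643633), -1) = Pow(Add(Add(-1, Mul(Rational(1, 2), Pow(-747, 2)), Mul(-1, -747)), 643633), -1) = Pow(Add(Add(-1, Mul(Rational(1, 2), 558009), 747), 643633), -1) = Pow(Add(Add(-1, Rational(558009, 2), 747), 643633), -1) = Pow(Add(Rational(559501, 2), 643633), -1) = Pow(Rational(1846767, 2), -1) = Rational(2, 1846767)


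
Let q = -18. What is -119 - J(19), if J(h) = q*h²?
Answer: 6379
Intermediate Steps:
J(h) = -18*h²
-119 - J(19) = -119 - (-18)*19² = -119 - (-18)*361 = -119 - 1*(-6498) = -119 + 6498 = 6379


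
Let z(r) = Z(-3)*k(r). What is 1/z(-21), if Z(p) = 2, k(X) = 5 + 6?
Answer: 1/22 ≈ 0.045455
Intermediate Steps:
k(X) = 11
z(r) = 22 (z(r) = 2*11 = 22)
1/z(-21) = 1/22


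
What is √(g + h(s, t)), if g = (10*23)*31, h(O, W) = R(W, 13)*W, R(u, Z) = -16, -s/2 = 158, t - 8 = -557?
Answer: √15914 ≈ 126.15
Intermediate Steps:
t = -549 (t = 8 - 557 = -549)
s = -316 (s = -2*158 = -316)
h(O, W) = -16*W
g = 7130 (g = 230*31 = 7130)
√(g + h(s, t)) = √(7130 - 16*(-549)) = √(7130 + 8784) = √15914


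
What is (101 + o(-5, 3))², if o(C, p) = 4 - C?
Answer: 12100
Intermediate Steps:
(101 + o(-5, 3))² = (101 + (4 - 1*(-5)))² = (101 + (4 + 5))² = (101 + 9)² = 110² = 12100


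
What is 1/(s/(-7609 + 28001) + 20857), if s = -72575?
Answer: 20392/425243369 ≈ 4.7954e-5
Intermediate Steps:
1/(s/(-7609 + 28001) + 20857) = 1/(-72575/(-7609 + 28001) + 20857) = 1/(-72575/20392 + 20857) = 1/(425243369/20392) = 20392/425243369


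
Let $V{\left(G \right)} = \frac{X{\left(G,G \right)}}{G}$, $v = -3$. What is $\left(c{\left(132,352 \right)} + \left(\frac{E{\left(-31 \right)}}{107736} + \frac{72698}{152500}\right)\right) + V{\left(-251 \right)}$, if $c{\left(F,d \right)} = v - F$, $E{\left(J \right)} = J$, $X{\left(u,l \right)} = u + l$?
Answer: $- \frac{544331988943}{4107435000} \approx -132.52$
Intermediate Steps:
$X{\left(u,l \right)} = l + u$
$c{\left(F,d \right)} = -3 - F$
$V{\left(G \right)} = 2$ ($V{\left(G \right)} = \frac{G + G}{G} = \frac{2 G}{G} = 2$)
$\left(c{\left(132,352 \right)} + \left(\frac{E{\left(-31 \right)}}{107736} + \frac{72698}{152500}\right)\right) + V{\left(-251 \right)} = \left(\left(-3 - 132\right) + \left(- \frac{31}{107736} + \frac{72698}{152500}\right)\right) + 2 = \left(\left(-3 - 132\right) + \left(\left(-31\right) \frac{1}{107736} + 72698 \cdot \frac{1}{152500}\right)\right) + 2 = \left(-135 + \left(- \frac{31}{107736} + \frac{36349}{76250}\right)\right) + 2 = \left(-135 + \frac{1956866057}{4107435000}\right) + 2 = - \frac{552546858943}{4107435000} + 2 = - \frac{544331988943}{4107435000}$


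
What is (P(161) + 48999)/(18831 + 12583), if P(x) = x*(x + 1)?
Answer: 75081/31414 ≈ 2.3900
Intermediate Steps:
P(x) = x*(1 + x)
(P(161) + 48999)/(18831 + 12583) = (161*(1 + 161) + 48999)/(18831 + 12583) = (161*162 + 48999)/31414 = (26082 + 48999)*(1/31414) = 75081*(1/31414) = 75081/31414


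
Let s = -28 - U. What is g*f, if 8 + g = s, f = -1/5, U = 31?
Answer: 67/5 ≈ 13.400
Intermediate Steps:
f = -⅕ (f = -1*⅕ = -⅕ ≈ -0.20000)
s = -59 (s = -28 - 1*31 = -28 - 31 = -59)
g = -67 (g = -8 - 59 = -67)
g*f = -67*(-⅕) = 67/5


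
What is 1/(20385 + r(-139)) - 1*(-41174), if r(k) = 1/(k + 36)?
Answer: 86451153899/2099654 ≈ 41174.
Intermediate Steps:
r(k) = 1/(36 + k)
1/(20385 + r(-139)) - 1*(-41174) = 1/(20385 + 1/(36 - 139)) - 1*(-41174) = 1/(20385 + 1/(-103)) + 41174 = 1/(20385 - 1/103) + 41174 = 1/(2099654/103) + 41174 = 103/2099654 + 41174 = 86451153899/2099654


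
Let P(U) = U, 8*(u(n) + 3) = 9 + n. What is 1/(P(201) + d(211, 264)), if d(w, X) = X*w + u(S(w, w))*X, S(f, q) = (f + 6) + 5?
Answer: 1/62736 ≈ 1.5940e-5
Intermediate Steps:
S(f, q) = 11 + f (S(f, q) = (6 + f) + 5 = 11 + f)
u(n) = -15/8 + n/8 (u(n) = -3 + (9 + n)/8 = -3 + (9/8 + n/8) = -15/8 + n/8)
d(w, X) = X*w + X*(-½ + w/8) (d(w, X) = X*w + (-15/8 + (11 + w)/8)*X = X*w + (-15/8 + (11/8 + w/8))*X = X*w + (-½ + w/8)*X = X*w + X*(-½ + w/8))
1/(P(201) + d(211, 264)) = 1/(201 + (⅛)*264*(-4 + 9*211)) = 1/(201 + (⅛)*264*(-4 + 1899)) = 1/(201 + (⅛)*264*1895) = 1/(201 + 62535) = 1/62736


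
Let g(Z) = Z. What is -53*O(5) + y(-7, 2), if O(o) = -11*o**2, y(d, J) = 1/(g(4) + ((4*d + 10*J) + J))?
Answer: 29149/2 ≈ 14575.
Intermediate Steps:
y(d, J) = 1/(4 + 4*d + 11*J) (y(d, J) = 1/(4 + ((4*d + 10*J) + J)) = 1/(4 + (4*d + 11*J)) = 1/(4 + 4*d + 11*J))
-53*O(5) + y(-7, 2) = -(-583)*5**2 + 1/(4 + 4*(-7) + 11*2) = -(-583)*25 + 1/(4 - 28 + 22) = -53*(-275) + 1/(-2) = 14575 - 1/2 = 29149/2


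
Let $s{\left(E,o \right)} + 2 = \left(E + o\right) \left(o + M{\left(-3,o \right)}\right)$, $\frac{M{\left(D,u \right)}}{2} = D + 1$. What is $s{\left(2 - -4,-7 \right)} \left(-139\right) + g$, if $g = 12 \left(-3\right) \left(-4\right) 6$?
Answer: $-387$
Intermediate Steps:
$M{\left(D,u \right)} = 2 + 2 D$ ($M{\left(D,u \right)} = 2 \left(D + 1\right) = 2 \left(1 + D\right) = 2 + 2 D$)
$g = 864$ ($g = 12 \cdot 12 \cdot 6 = 12 \cdot 72 = 864$)
$s{\left(E,o \right)} = -2 + \left(-4 + o\right) \left(E + o\right)$ ($s{\left(E,o \right)} = -2 + \left(E + o\right) \left(o + \left(2 + 2 \left(-3\right)\right)\right) = -2 + \left(E + o\right) \left(o + \left(2 - 6\right)\right) = -2 + \left(E + o\right) \left(o - 4\right) = -2 + \left(E + o\right) \left(-4 + o\right) = -2 + \left(-4 + o\right) \left(E + o\right)$)
$s{\left(2 - -4,-7 \right)} \left(-139\right) + g = \left(-2 + \left(-7\right)^{2} - 4 \left(2 - -4\right) - -28 + \left(2 - -4\right) \left(-7\right)\right) \left(-139\right) + 864 = \left(-2 + 49 - 4 \left(2 + 4\right) + 28 + \left(2 + 4\right) \left(-7\right)\right) \left(-139\right) + 864 = \left(-2 + 49 - 24 + 28 + 6 \left(-7\right)\right) \left(-139\right) + 864 = \left(-2 + 49 - 24 + 28 - 42\right) \left(-139\right) + 864 = 9 \left(-139\right) + 864 = -1251 + 864 = -387$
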